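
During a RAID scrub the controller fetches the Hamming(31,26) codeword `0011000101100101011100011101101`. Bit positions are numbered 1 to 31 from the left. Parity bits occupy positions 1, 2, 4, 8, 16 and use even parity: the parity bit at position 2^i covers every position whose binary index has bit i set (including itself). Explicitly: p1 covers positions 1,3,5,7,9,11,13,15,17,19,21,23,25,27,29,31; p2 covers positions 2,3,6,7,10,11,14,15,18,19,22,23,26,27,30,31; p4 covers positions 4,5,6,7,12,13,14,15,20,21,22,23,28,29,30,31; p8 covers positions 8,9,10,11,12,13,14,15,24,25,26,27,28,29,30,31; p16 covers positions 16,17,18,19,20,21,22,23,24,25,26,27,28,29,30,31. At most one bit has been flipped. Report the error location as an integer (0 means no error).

s1: b1⊕b3⊕b5⊕b7⊕b9⊕b11⊕b13⊕b15⊕b17⊕b19⊕b21⊕b23⊕b25⊕b27⊕b29⊕b31 = 0⊕1⊕0⊕0⊕0⊕1⊕0⊕0⊕0⊕1⊕0⊕0⊕1⊕0⊕1⊕1 = 0
s2: b2⊕b3⊕b6⊕b7⊕b10⊕b11⊕b14⊕b15⊕b18⊕b19⊕b22⊕b23⊕b26⊕b27⊕b30⊕b31 = 0⊕1⊕0⊕0⊕1⊕1⊕1⊕0⊕1⊕1⊕0⊕0⊕1⊕0⊕0⊕1 = 0
s4: b4⊕b5⊕b6⊕b7⊕b12⊕b13⊕b14⊕b15⊕b20⊕b21⊕b22⊕b23⊕b28⊕b29⊕b30⊕b31 = 1⊕0⊕0⊕0⊕0⊕0⊕1⊕0⊕1⊕0⊕0⊕0⊕1⊕1⊕0⊕1 = 0
s8: b8⊕b9⊕b10⊕b11⊕b12⊕b13⊕b14⊕b15⊕b24⊕b25⊕b26⊕b27⊕b28⊕b29⊕b30⊕b31 = 1⊕0⊕1⊕1⊕0⊕0⊕1⊕0⊕1⊕1⊕1⊕0⊕1⊕1⊕0⊕1 = 0
s16: b16⊕b17⊕b18⊕b19⊕b20⊕b21⊕b22⊕b23⊕b24⊕b25⊕b26⊕b27⊕b28⊕b29⊕b30⊕b31 = 1⊕0⊕1⊕1⊕1⊕0⊕0⊕0⊕1⊕1⊕1⊕0⊕1⊕1⊕0⊕1 = 0
Syndrome (s16...s1) = 00000 → position 0 (no error).

0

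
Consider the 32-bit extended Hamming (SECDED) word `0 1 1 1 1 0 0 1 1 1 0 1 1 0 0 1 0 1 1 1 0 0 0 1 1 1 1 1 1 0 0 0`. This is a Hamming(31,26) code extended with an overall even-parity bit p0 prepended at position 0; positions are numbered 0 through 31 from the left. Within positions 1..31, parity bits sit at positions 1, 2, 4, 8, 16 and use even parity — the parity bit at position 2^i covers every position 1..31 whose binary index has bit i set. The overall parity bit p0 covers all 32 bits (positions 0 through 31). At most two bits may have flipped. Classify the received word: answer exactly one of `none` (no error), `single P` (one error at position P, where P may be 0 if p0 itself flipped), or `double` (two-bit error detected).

single 17

s1: b1⊕b3⊕b5⊕b7⊕b9⊕b11⊕b13⊕b15⊕b17⊕b19⊕b21⊕b23⊕b25⊕b27⊕b29⊕b31 = 1⊕1⊕0⊕1⊕1⊕1⊕0⊕1⊕1⊕1⊕0⊕1⊕1⊕1⊕0⊕0 = 1
s2: b2⊕b3⊕b6⊕b7⊕b10⊕b11⊕b14⊕b15⊕b18⊕b19⊕b22⊕b23⊕b26⊕b27⊕b30⊕b31 = 1⊕1⊕0⊕1⊕0⊕1⊕0⊕1⊕1⊕1⊕0⊕1⊕1⊕1⊕0⊕0 = 0
s4: b4⊕b5⊕b6⊕b7⊕b12⊕b13⊕b14⊕b15⊕b20⊕b21⊕b22⊕b23⊕b28⊕b29⊕b30⊕b31 = 1⊕0⊕0⊕1⊕1⊕0⊕0⊕1⊕0⊕0⊕0⊕1⊕1⊕0⊕0⊕0 = 0
s8: b8⊕b9⊕b10⊕b11⊕b12⊕b13⊕b14⊕b15⊕b24⊕b25⊕b26⊕b27⊕b28⊕b29⊕b30⊕b31 = 1⊕1⊕0⊕1⊕1⊕0⊕0⊕1⊕1⊕1⊕1⊕1⊕1⊕0⊕0⊕0 = 0
s16: b16⊕b17⊕b18⊕b19⊕b20⊕b21⊕b22⊕b23⊕b24⊕b25⊕b26⊕b27⊕b28⊕b29⊕b30⊕b31 = 0⊕1⊕1⊕1⊕0⊕0⊕0⊕1⊕1⊕1⊕1⊕1⊕1⊕0⊕0⊕0 = 1
Syndrome (s16...s1) = 10001 → position 17.
Overall parity (XOR of all 32 bits, including p0): 0⊕1⊕1⊕1⊕1⊕0⊕0⊕1⊕1⊕1⊕0⊕1⊕1⊕0⊕0⊕1⊕0⊕1⊕1⊕1⊕0⊕0⊕0⊕1⊕1⊕1⊕1⊕1⊕1⊕0⊕0⊕0 = 1
Overall=1, syndrome position=17 → single-bit error at position 17.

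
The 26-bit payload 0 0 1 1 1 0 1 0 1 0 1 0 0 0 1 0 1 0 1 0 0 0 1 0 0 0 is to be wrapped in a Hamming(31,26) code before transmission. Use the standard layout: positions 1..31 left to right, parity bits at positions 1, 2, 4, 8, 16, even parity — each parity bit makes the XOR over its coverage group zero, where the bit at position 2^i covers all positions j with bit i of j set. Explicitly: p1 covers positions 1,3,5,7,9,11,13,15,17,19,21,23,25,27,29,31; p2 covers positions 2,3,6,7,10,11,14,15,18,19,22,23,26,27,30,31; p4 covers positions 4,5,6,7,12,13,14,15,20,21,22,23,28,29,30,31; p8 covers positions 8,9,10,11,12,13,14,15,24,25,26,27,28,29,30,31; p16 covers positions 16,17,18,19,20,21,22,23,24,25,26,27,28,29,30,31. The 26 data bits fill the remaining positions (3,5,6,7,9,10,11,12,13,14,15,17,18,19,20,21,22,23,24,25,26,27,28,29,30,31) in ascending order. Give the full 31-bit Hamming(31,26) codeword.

Place data bits at non-power-of-two positions: b3=0, b5=0, b6=1, b7=1, b9=1, b10=0, b11=1, b12=0, b13=1, b14=0, b15=1, b17=0, b18=0, b19=0, b20=1, b21=0, b22=1, b23=0, b24=1, b25=0, b26=0, b27=0, b28=1, b29=0, b30=0, b31=0.
p1 = XOR of data positions {3,5,7,9,11,13,15,17,19,21,23,25,27,29,31} = 0⊕0⊕1⊕1⊕1⊕1⊕1⊕0⊕0⊕0⊕0⊕0⊕0⊕0⊕0 = 1
p2 = XOR of data positions {3,6,7,10,11,14,15,18,19,22,23,26,27,30,31} = 0⊕1⊕1⊕0⊕1⊕0⊕1⊕0⊕0⊕1⊕0⊕0⊕0⊕0⊕0 = 1
p4 = XOR of data positions {5,6,7,12,13,14,15,20,21,22,23,28,29,30,31} = 0⊕1⊕1⊕0⊕1⊕0⊕1⊕1⊕0⊕1⊕0⊕1⊕0⊕0⊕0 = 1
p8 = XOR of data positions {9,10,11,12,13,14,15,24,25,26,27,28,29,30,31} = 1⊕0⊕1⊕0⊕1⊕0⊕1⊕1⊕0⊕0⊕0⊕1⊕0⊕0⊕0 = 0
p16 = XOR of data positions {17,18,19,20,21,22,23,24,25,26,27,28,29,30,31} = 0⊕0⊕0⊕1⊕0⊕1⊕0⊕1⊕0⊕0⊕0⊕1⊕0⊕0⊕0 = 0
Codeword b1..b31 = 1101011010101010000101010001000

1101011010101010000101010001000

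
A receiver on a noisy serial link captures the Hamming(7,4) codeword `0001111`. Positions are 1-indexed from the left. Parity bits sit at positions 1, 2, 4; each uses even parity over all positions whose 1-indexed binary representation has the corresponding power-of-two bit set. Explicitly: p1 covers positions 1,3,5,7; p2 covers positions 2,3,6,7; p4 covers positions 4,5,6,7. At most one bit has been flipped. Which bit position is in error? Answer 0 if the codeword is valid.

0

s1: b1⊕b3⊕b5⊕b7 = 0⊕0⊕1⊕1 = 0
s2: b2⊕b3⊕b6⊕b7 = 0⊕0⊕1⊕1 = 0
s4: b4⊕b5⊕b6⊕b7 = 1⊕1⊕1⊕1 = 0
Syndrome (s4...s1) = 000 → position 0 (no error).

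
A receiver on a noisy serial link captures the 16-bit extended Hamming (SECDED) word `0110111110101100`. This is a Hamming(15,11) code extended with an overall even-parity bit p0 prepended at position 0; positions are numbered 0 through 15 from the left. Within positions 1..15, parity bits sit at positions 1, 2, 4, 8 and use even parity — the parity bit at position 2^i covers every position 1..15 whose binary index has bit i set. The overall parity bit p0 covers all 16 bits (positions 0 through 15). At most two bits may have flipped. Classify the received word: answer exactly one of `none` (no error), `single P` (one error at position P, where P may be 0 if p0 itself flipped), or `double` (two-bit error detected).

none

s1: b1⊕b3⊕b5⊕b7⊕b9⊕b11⊕b13⊕b15 = 1⊕0⊕1⊕1⊕0⊕0⊕1⊕0 = 0
s2: b2⊕b3⊕b6⊕b7⊕b10⊕b11⊕b14⊕b15 = 1⊕0⊕1⊕1⊕1⊕0⊕0⊕0 = 0
s4: b4⊕b5⊕b6⊕b7⊕b12⊕b13⊕b14⊕b15 = 1⊕1⊕1⊕1⊕1⊕1⊕0⊕0 = 0
s8: b8⊕b9⊕b10⊕b11⊕b12⊕b13⊕b14⊕b15 = 1⊕0⊕1⊕0⊕1⊕1⊕0⊕0 = 0
Syndrome (s8...s1) = 0000 → position 0 (no error).
Overall parity (XOR of all 16 bits, including p0): 0⊕1⊕1⊕0⊕1⊕1⊕1⊕1⊕1⊕0⊕1⊕0⊕1⊕1⊕0⊕0 = 0
Overall=0, syndrome position=0 → no error.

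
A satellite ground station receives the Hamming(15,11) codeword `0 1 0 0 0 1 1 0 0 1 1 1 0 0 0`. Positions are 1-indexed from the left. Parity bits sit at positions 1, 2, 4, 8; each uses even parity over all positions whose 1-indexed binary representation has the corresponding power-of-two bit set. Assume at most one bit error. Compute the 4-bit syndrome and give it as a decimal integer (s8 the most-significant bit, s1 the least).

14

s1: b1⊕b3⊕b5⊕b7⊕b9⊕b11⊕b13⊕b15 = 0⊕0⊕0⊕1⊕0⊕1⊕0⊕0 = 0
s2: b2⊕b3⊕b6⊕b7⊕b10⊕b11⊕b14⊕b15 = 1⊕0⊕1⊕1⊕1⊕1⊕0⊕0 = 1
s4: b4⊕b5⊕b6⊕b7⊕b12⊕b13⊕b14⊕b15 = 0⊕0⊕1⊕1⊕1⊕0⊕0⊕0 = 1
s8: b8⊕b9⊕b10⊕b11⊕b12⊕b13⊕b14⊕b15 = 0⊕0⊕1⊕1⊕1⊕0⊕0⊕0 = 1
Syndrome (s8...s1) = 1110 → position 14.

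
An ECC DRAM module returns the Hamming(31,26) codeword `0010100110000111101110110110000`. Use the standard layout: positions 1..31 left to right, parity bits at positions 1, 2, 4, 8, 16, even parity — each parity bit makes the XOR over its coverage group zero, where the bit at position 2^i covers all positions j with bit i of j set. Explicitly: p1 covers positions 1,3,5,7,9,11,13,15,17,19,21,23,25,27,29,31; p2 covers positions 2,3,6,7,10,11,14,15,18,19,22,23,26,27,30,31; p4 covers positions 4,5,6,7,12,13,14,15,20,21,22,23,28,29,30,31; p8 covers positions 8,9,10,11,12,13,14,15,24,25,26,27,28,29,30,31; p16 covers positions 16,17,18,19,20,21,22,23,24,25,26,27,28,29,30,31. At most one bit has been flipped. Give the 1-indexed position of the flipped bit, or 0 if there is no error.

s1: b1⊕b3⊕b5⊕b7⊕b9⊕b11⊕b13⊕b15⊕b17⊕b19⊕b21⊕b23⊕b25⊕b27⊕b29⊕b31 = 0⊕1⊕1⊕0⊕1⊕0⊕0⊕1⊕1⊕1⊕1⊕1⊕0⊕1⊕0⊕0 = 1
s2: b2⊕b3⊕b6⊕b7⊕b10⊕b11⊕b14⊕b15⊕b18⊕b19⊕b22⊕b23⊕b26⊕b27⊕b30⊕b31 = 0⊕1⊕0⊕0⊕0⊕0⊕1⊕1⊕0⊕1⊕0⊕1⊕1⊕1⊕0⊕0 = 1
s4: b4⊕b5⊕b6⊕b7⊕b12⊕b13⊕b14⊕b15⊕b20⊕b21⊕b22⊕b23⊕b28⊕b29⊕b30⊕b31 = 0⊕1⊕0⊕0⊕0⊕0⊕1⊕1⊕1⊕1⊕0⊕1⊕0⊕0⊕0⊕0 = 0
s8: b8⊕b9⊕b10⊕b11⊕b12⊕b13⊕b14⊕b15⊕b24⊕b25⊕b26⊕b27⊕b28⊕b29⊕b30⊕b31 = 1⊕1⊕0⊕0⊕0⊕0⊕1⊕1⊕1⊕0⊕1⊕1⊕0⊕0⊕0⊕0 = 1
s16: b16⊕b17⊕b18⊕b19⊕b20⊕b21⊕b22⊕b23⊕b24⊕b25⊕b26⊕b27⊕b28⊕b29⊕b30⊕b31 = 1⊕1⊕0⊕1⊕1⊕1⊕0⊕1⊕1⊕0⊕1⊕1⊕0⊕0⊕0⊕0 = 1
Syndrome (s16...s1) = 11011 → position 27.

27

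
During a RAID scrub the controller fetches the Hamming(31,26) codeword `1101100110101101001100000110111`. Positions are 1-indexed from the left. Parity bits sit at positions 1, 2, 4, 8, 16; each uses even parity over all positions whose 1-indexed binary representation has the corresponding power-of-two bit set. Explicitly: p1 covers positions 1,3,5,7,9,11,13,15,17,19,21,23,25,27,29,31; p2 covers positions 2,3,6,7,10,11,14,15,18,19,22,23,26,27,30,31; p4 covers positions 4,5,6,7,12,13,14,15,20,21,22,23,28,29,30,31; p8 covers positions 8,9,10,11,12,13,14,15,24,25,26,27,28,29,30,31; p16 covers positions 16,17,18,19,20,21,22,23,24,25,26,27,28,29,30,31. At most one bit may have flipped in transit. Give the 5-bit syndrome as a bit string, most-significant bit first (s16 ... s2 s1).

s1: b1⊕b3⊕b5⊕b7⊕b9⊕b11⊕b13⊕b15⊕b17⊕b19⊕b21⊕b23⊕b25⊕b27⊕b29⊕b31 = 1⊕0⊕1⊕0⊕1⊕1⊕1⊕0⊕0⊕1⊕0⊕0⊕0⊕1⊕1⊕1 = 1
s2: b2⊕b3⊕b6⊕b7⊕b10⊕b11⊕b14⊕b15⊕b18⊕b19⊕b22⊕b23⊕b26⊕b27⊕b30⊕b31 = 1⊕0⊕0⊕0⊕0⊕1⊕1⊕0⊕0⊕1⊕0⊕0⊕1⊕1⊕1⊕1 = 0
s4: b4⊕b5⊕b6⊕b7⊕b12⊕b13⊕b14⊕b15⊕b20⊕b21⊕b22⊕b23⊕b28⊕b29⊕b30⊕b31 = 1⊕1⊕0⊕0⊕0⊕1⊕1⊕0⊕1⊕0⊕0⊕0⊕0⊕1⊕1⊕1 = 0
s8: b8⊕b9⊕b10⊕b11⊕b12⊕b13⊕b14⊕b15⊕b24⊕b25⊕b26⊕b27⊕b28⊕b29⊕b30⊕b31 = 1⊕1⊕0⊕1⊕0⊕1⊕1⊕0⊕0⊕0⊕1⊕1⊕0⊕1⊕1⊕1 = 0
s16: b16⊕b17⊕b18⊕b19⊕b20⊕b21⊕b22⊕b23⊕b24⊕b25⊕b26⊕b27⊕b28⊕b29⊕b30⊕b31 = 1⊕0⊕0⊕1⊕1⊕0⊕0⊕0⊕0⊕0⊕1⊕1⊕0⊕1⊕1⊕1 = 0
Syndrome (s16...s1) = 00001 → position 1.

00001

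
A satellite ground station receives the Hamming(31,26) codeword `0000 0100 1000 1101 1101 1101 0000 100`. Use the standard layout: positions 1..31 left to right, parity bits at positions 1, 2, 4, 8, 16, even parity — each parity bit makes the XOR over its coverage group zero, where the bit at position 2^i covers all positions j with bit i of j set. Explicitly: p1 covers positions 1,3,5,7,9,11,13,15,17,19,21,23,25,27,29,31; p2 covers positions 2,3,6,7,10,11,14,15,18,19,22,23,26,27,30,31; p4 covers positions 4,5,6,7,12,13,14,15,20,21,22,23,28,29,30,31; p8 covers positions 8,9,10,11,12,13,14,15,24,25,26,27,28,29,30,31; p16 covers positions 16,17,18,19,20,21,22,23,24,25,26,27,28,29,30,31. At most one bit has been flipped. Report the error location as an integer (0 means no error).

s1: b1⊕b3⊕b5⊕b7⊕b9⊕b11⊕b13⊕b15⊕b17⊕b19⊕b21⊕b23⊕b25⊕b27⊕b29⊕b31 = 0⊕0⊕0⊕0⊕1⊕0⊕1⊕0⊕1⊕0⊕1⊕0⊕0⊕0⊕1⊕0 = 1
s2: b2⊕b3⊕b6⊕b7⊕b10⊕b11⊕b14⊕b15⊕b18⊕b19⊕b22⊕b23⊕b26⊕b27⊕b30⊕b31 = 0⊕0⊕1⊕0⊕0⊕0⊕1⊕0⊕1⊕0⊕1⊕0⊕0⊕0⊕0⊕0 = 0
s4: b4⊕b5⊕b6⊕b7⊕b12⊕b13⊕b14⊕b15⊕b20⊕b21⊕b22⊕b23⊕b28⊕b29⊕b30⊕b31 = 0⊕0⊕1⊕0⊕0⊕1⊕1⊕0⊕1⊕1⊕1⊕0⊕0⊕1⊕0⊕0 = 1
s8: b8⊕b9⊕b10⊕b11⊕b12⊕b13⊕b14⊕b15⊕b24⊕b25⊕b26⊕b27⊕b28⊕b29⊕b30⊕b31 = 0⊕1⊕0⊕0⊕0⊕1⊕1⊕0⊕1⊕0⊕0⊕0⊕0⊕1⊕0⊕0 = 1
s16: b16⊕b17⊕b18⊕b19⊕b20⊕b21⊕b22⊕b23⊕b24⊕b25⊕b26⊕b27⊕b28⊕b29⊕b30⊕b31 = 1⊕1⊕1⊕0⊕1⊕1⊕1⊕0⊕1⊕0⊕0⊕0⊕0⊕1⊕0⊕0 = 0
Syndrome (s16...s1) = 01101 → position 13.

13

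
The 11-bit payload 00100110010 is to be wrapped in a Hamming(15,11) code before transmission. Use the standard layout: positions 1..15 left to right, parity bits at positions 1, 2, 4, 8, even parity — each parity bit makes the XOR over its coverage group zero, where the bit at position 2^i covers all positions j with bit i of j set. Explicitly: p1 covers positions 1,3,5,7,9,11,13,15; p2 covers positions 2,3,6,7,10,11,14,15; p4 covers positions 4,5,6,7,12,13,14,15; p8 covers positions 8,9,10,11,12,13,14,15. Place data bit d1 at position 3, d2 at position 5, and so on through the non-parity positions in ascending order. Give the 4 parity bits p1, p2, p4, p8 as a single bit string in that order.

Place data bits at non-power-of-two positions: b3=0, b5=0, b6=1, b7=0, b9=0, b10=1, b11=1, b12=0, b13=0, b14=1, b15=0.
p1 = XOR of data positions {3,5,7,9,11,13,15} = 0⊕0⊕0⊕0⊕1⊕0⊕0 = 1
p2 = XOR of data positions {3,6,7,10,11,14,15} = 0⊕1⊕0⊕1⊕1⊕1⊕0 = 0
p4 = XOR of data positions {5,6,7,12,13,14,15} = 0⊕1⊕0⊕0⊕0⊕1⊕0 = 0
p8 = XOR of data positions {9,10,11,12,13,14,15} = 0⊕1⊕1⊕0⊕0⊕1⊕0 = 1
Parity bits p1,p2,p4,p8 = 1001

1001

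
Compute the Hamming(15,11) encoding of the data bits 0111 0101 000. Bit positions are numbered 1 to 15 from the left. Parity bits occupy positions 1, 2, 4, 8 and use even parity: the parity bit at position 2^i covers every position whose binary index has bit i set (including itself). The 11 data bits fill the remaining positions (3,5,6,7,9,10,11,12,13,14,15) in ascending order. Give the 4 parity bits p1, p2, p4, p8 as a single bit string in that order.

0100

Place data bits at non-power-of-two positions: b3=0, b5=1, b6=1, b7=1, b9=0, b10=1, b11=0, b12=1, b13=0, b14=0, b15=0.
p1 = XOR of data positions {3,5,7,9,11,13,15} = 0⊕1⊕1⊕0⊕0⊕0⊕0 = 0
p2 = XOR of data positions {3,6,7,10,11,14,15} = 0⊕1⊕1⊕1⊕0⊕0⊕0 = 1
p4 = XOR of data positions {5,6,7,12,13,14,15} = 1⊕1⊕1⊕1⊕0⊕0⊕0 = 0
p8 = XOR of data positions {9,10,11,12,13,14,15} = 0⊕1⊕0⊕1⊕0⊕0⊕0 = 0
Parity bits p1,p2,p4,p8 = 0100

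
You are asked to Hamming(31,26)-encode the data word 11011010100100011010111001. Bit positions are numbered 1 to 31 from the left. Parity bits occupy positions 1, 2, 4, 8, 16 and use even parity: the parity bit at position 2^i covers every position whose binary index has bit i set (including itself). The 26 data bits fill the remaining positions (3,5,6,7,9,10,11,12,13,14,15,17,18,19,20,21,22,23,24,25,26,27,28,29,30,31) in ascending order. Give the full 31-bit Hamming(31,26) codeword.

0111101010101000100011010111001

Place data bits at non-power-of-two positions: b3=1, b5=1, b6=0, b7=1, b9=1, b10=0, b11=1, b12=0, b13=1, b14=0, b15=0, b17=1, b18=0, b19=0, b20=0, b21=1, b22=1, b23=0, b24=1, b25=0, b26=1, b27=1, b28=1, b29=0, b30=0, b31=1.
p1 = XOR of data positions {3,5,7,9,11,13,15,17,19,21,23,25,27,29,31} = 1⊕1⊕1⊕1⊕1⊕1⊕0⊕1⊕0⊕1⊕0⊕0⊕1⊕0⊕1 = 0
p2 = XOR of data positions {3,6,7,10,11,14,15,18,19,22,23,26,27,30,31} = 1⊕0⊕1⊕0⊕1⊕0⊕0⊕0⊕0⊕1⊕0⊕1⊕1⊕0⊕1 = 1
p4 = XOR of data positions {5,6,7,12,13,14,15,20,21,22,23,28,29,30,31} = 1⊕0⊕1⊕0⊕1⊕0⊕0⊕0⊕1⊕1⊕0⊕1⊕0⊕0⊕1 = 1
p8 = XOR of data positions {9,10,11,12,13,14,15,24,25,26,27,28,29,30,31} = 1⊕0⊕1⊕0⊕1⊕0⊕0⊕1⊕0⊕1⊕1⊕1⊕0⊕0⊕1 = 0
p16 = XOR of data positions {17,18,19,20,21,22,23,24,25,26,27,28,29,30,31} = 1⊕0⊕0⊕0⊕1⊕1⊕0⊕1⊕0⊕1⊕1⊕1⊕0⊕0⊕1 = 0
Codeword b1..b31 = 0111101010101000100011010111001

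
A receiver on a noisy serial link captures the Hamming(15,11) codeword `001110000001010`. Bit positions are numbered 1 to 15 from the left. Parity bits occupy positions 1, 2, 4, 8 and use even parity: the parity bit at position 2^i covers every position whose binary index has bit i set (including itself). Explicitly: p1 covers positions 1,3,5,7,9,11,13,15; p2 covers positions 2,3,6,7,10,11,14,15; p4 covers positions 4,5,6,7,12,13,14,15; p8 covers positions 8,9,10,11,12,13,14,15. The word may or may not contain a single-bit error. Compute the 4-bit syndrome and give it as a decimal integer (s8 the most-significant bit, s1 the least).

0

s1: b1⊕b3⊕b5⊕b7⊕b9⊕b11⊕b13⊕b15 = 0⊕1⊕1⊕0⊕0⊕0⊕0⊕0 = 0
s2: b2⊕b3⊕b6⊕b7⊕b10⊕b11⊕b14⊕b15 = 0⊕1⊕0⊕0⊕0⊕0⊕1⊕0 = 0
s4: b4⊕b5⊕b6⊕b7⊕b12⊕b13⊕b14⊕b15 = 1⊕1⊕0⊕0⊕1⊕0⊕1⊕0 = 0
s8: b8⊕b9⊕b10⊕b11⊕b12⊕b13⊕b14⊕b15 = 0⊕0⊕0⊕0⊕1⊕0⊕1⊕0 = 0
Syndrome (s8...s1) = 0000 → position 0 (no error).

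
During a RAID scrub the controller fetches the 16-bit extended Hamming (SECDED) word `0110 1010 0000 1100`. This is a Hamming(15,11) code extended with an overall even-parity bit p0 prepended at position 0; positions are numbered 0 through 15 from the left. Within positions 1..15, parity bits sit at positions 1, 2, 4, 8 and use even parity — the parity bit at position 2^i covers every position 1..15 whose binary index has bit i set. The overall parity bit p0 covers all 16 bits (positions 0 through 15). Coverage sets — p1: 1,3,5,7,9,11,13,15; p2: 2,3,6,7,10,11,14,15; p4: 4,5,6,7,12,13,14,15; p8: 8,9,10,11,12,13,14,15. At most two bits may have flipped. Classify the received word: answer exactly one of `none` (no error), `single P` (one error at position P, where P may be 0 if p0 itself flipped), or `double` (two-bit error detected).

none

s1: b1⊕b3⊕b5⊕b7⊕b9⊕b11⊕b13⊕b15 = 1⊕0⊕0⊕0⊕0⊕0⊕1⊕0 = 0
s2: b2⊕b3⊕b6⊕b7⊕b10⊕b11⊕b14⊕b15 = 1⊕0⊕1⊕0⊕0⊕0⊕0⊕0 = 0
s4: b4⊕b5⊕b6⊕b7⊕b12⊕b13⊕b14⊕b15 = 1⊕0⊕1⊕0⊕1⊕1⊕0⊕0 = 0
s8: b8⊕b9⊕b10⊕b11⊕b12⊕b13⊕b14⊕b15 = 0⊕0⊕0⊕0⊕1⊕1⊕0⊕0 = 0
Syndrome (s8...s1) = 0000 → position 0 (no error).
Overall parity (XOR of all 16 bits, including p0): 0⊕1⊕1⊕0⊕1⊕0⊕1⊕0⊕0⊕0⊕0⊕0⊕1⊕1⊕0⊕0 = 0
Overall=0, syndrome position=0 → no error.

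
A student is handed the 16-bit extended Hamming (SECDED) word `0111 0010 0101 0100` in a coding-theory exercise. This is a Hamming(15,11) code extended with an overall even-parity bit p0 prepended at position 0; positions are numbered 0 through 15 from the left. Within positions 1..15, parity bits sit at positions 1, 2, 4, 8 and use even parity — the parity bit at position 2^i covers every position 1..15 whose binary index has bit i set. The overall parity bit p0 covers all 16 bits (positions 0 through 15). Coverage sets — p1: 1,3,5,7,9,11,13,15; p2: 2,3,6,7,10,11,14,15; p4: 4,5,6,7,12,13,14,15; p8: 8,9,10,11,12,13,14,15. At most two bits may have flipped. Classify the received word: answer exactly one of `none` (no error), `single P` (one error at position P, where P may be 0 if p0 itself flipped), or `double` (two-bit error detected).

single 9

s1: b1⊕b3⊕b5⊕b7⊕b9⊕b11⊕b13⊕b15 = 1⊕1⊕0⊕0⊕1⊕1⊕1⊕0 = 1
s2: b2⊕b3⊕b6⊕b7⊕b10⊕b11⊕b14⊕b15 = 1⊕1⊕1⊕0⊕0⊕1⊕0⊕0 = 0
s4: b4⊕b5⊕b6⊕b7⊕b12⊕b13⊕b14⊕b15 = 0⊕0⊕1⊕0⊕0⊕1⊕0⊕0 = 0
s8: b8⊕b9⊕b10⊕b11⊕b12⊕b13⊕b14⊕b15 = 0⊕1⊕0⊕1⊕0⊕1⊕0⊕0 = 1
Syndrome (s8...s1) = 1001 → position 9.
Overall parity (XOR of all 16 bits, including p0): 0⊕1⊕1⊕1⊕0⊕0⊕1⊕0⊕0⊕1⊕0⊕1⊕0⊕1⊕0⊕0 = 1
Overall=1, syndrome position=9 → single-bit error at position 9.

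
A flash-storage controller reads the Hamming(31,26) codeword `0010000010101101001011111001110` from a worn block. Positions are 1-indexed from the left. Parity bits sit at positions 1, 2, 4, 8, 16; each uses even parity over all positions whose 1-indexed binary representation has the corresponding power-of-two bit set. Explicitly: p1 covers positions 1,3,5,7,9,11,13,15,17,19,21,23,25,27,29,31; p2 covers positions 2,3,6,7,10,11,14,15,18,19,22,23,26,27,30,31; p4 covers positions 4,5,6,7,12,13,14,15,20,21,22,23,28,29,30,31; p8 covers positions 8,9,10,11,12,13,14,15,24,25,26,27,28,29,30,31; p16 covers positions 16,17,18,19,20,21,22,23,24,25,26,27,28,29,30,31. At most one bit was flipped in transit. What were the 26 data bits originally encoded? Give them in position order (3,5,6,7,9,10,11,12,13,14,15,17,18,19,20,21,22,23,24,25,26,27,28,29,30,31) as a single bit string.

s1: b1⊕b3⊕b5⊕b7⊕b9⊕b11⊕b13⊕b15⊕b17⊕b19⊕b21⊕b23⊕b25⊕b27⊕b29⊕b31 = 0⊕1⊕0⊕0⊕1⊕1⊕1⊕0⊕0⊕1⊕1⊕1⊕1⊕0⊕1⊕0 = 1
s2: b2⊕b3⊕b6⊕b7⊕b10⊕b11⊕b14⊕b15⊕b18⊕b19⊕b22⊕b23⊕b26⊕b27⊕b30⊕b31 = 0⊕1⊕0⊕0⊕0⊕1⊕1⊕0⊕0⊕1⊕1⊕1⊕0⊕0⊕1⊕0 = 1
s4: b4⊕b5⊕b6⊕b7⊕b12⊕b13⊕b14⊕b15⊕b20⊕b21⊕b22⊕b23⊕b28⊕b29⊕b30⊕b31 = 0⊕0⊕0⊕0⊕0⊕1⊕1⊕0⊕0⊕1⊕1⊕1⊕1⊕1⊕1⊕0 = 0
s8: b8⊕b9⊕b10⊕b11⊕b12⊕b13⊕b14⊕b15⊕b24⊕b25⊕b26⊕b27⊕b28⊕b29⊕b30⊕b31 = 0⊕1⊕0⊕1⊕0⊕1⊕1⊕0⊕1⊕1⊕0⊕0⊕1⊕1⊕1⊕0 = 1
s16: b16⊕b17⊕b18⊕b19⊕b20⊕b21⊕b22⊕b23⊕b24⊕b25⊕b26⊕b27⊕b28⊕b29⊕b30⊕b31 = 1⊕0⊕0⊕1⊕0⊕1⊕1⊕1⊕1⊕1⊕0⊕0⊕1⊕1⊕1⊕0 = 0
Syndrome (s16...s1) = 01011 → position 11.
Flip bit 11: corrected codeword = 0010000010001101001011111001110
Data bits at positions 3,5,6,7,9,10,11,12,13,14,15,17,18,19,20,21,22,23,24,25,26,27,28,29,30,31: 10001000110001011111001110

10001000110001011111001110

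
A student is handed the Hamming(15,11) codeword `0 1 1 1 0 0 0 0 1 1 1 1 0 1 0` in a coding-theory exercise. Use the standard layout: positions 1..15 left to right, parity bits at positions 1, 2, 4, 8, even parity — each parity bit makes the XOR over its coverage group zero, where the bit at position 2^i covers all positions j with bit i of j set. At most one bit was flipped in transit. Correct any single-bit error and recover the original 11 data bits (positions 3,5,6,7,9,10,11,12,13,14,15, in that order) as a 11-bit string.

10001111011

s1: b1⊕b3⊕b5⊕b7⊕b9⊕b11⊕b13⊕b15 = 0⊕1⊕0⊕0⊕1⊕1⊕0⊕0 = 1
s2: b2⊕b3⊕b6⊕b7⊕b10⊕b11⊕b14⊕b15 = 1⊕1⊕0⊕0⊕1⊕1⊕1⊕0 = 1
s4: b4⊕b5⊕b6⊕b7⊕b12⊕b13⊕b14⊕b15 = 1⊕0⊕0⊕0⊕1⊕0⊕1⊕0 = 1
s8: b8⊕b9⊕b10⊕b11⊕b12⊕b13⊕b14⊕b15 = 0⊕1⊕1⊕1⊕1⊕0⊕1⊕0 = 1
Syndrome (s8...s1) = 1111 → position 15.
Flip bit 15: corrected codeword = 011100001111011
Data bits at positions 3,5,6,7,9,10,11,12,13,14,15: 10001111011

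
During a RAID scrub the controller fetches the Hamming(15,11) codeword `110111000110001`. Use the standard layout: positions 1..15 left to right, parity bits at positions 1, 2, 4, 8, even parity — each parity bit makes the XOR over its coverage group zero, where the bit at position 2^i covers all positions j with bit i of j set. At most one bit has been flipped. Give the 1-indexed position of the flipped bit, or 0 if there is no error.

10

s1: b1⊕b3⊕b5⊕b7⊕b9⊕b11⊕b13⊕b15 = 1⊕0⊕1⊕0⊕0⊕1⊕0⊕1 = 0
s2: b2⊕b3⊕b6⊕b7⊕b10⊕b11⊕b14⊕b15 = 1⊕0⊕1⊕0⊕1⊕1⊕0⊕1 = 1
s4: b4⊕b5⊕b6⊕b7⊕b12⊕b13⊕b14⊕b15 = 1⊕1⊕1⊕0⊕0⊕0⊕0⊕1 = 0
s8: b8⊕b9⊕b10⊕b11⊕b12⊕b13⊕b14⊕b15 = 0⊕0⊕1⊕1⊕0⊕0⊕0⊕1 = 1
Syndrome (s8...s1) = 1010 → position 10.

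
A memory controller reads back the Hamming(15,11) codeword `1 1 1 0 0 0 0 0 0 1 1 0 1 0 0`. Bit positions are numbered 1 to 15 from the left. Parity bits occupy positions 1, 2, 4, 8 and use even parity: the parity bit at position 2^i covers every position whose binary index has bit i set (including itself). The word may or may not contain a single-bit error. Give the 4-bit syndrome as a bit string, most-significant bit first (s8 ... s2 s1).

s1: b1⊕b3⊕b5⊕b7⊕b9⊕b11⊕b13⊕b15 = 1⊕1⊕0⊕0⊕0⊕1⊕1⊕0 = 0
s2: b2⊕b3⊕b6⊕b7⊕b10⊕b11⊕b14⊕b15 = 1⊕1⊕0⊕0⊕1⊕1⊕0⊕0 = 0
s4: b4⊕b5⊕b6⊕b7⊕b12⊕b13⊕b14⊕b15 = 0⊕0⊕0⊕0⊕0⊕1⊕0⊕0 = 1
s8: b8⊕b9⊕b10⊕b11⊕b12⊕b13⊕b14⊕b15 = 0⊕0⊕1⊕1⊕0⊕1⊕0⊕0 = 1
Syndrome (s8...s1) = 1100 → position 12.

1100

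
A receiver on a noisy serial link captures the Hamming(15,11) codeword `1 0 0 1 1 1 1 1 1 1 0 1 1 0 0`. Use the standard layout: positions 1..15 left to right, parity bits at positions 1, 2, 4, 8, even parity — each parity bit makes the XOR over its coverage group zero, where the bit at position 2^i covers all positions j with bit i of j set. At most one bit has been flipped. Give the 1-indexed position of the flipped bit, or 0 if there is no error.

s1: b1⊕b3⊕b5⊕b7⊕b9⊕b11⊕b13⊕b15 = 1⊕0⊕1⊕1⊕1⊕0⊕1⊕0 = 1
s2: b2⊕b3⊕b6⊕b7⊕b10⊕b11⊕b14⊕b15 = 0⊕0⊕1⊕1⊕1⊕0⊕0⊕0 = 1
s4: b4⊕b5⊕b6⊕b7⊕b12⊕b13⊕b14⊕b15 = 1⊕1⊕1⊕1⊕1⊕1⊕0⊕0 = 0
s8: b8⊕b9⊕b10⊕b11⊕b12⊕b13⊕b14⊕b15 = 1⊕1⊕1⊕0⊕1⊕1⊕0⊕0 = 1
Syndrome (s8...s1) = 1011 → position 11.

11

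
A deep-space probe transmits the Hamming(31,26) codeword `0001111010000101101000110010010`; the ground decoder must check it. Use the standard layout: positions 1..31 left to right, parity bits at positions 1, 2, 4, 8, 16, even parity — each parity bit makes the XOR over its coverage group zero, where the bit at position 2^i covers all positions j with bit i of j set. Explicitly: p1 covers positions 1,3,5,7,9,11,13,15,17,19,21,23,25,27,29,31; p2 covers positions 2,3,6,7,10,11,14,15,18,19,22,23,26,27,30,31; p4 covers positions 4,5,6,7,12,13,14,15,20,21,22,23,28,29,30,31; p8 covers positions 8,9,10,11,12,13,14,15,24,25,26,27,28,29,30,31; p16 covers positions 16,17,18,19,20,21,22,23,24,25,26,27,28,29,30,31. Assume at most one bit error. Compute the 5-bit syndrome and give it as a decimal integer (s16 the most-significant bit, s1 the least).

s1: b1⊕b3⊕b5⊕b7⊕b9⊕b11⊕b13⊕b15⊕b17⊕b19⊕b21⊕b23⊕b25⊕b27⊕b29⊕b31 = 0⊕0⊕1⊕1⊕1⊕0⊕0⊕0⊕1⊕1⊕0⊕1⊕0⊕1⊕0⊕0 = 1
s2: b2⊕b3⊕b6⊕b7⊕b10⊕b11⊕b14⊕b15⊕b18⊕b19⊕b22⊕b23⊕b26⊕b27⊕b30⊕b31 = 0⊕0⊕1⊕1⊕0⊕0⊕1⊕0⊕0⊕1⊕0⊕1⊕0⊕1⊕1⊕0 = 1
s4: b4⊕b5⊕b6⊕b7⊕b12⊕b13⊕b14⊕b15⊕b20⊕b21⊕b22⊕b23⊕b28⊕b29⊕b30⊕b31 = 1⊕1⊕1⊕1⊕0⊕0⊕1⊕0⊕0⊕0⊕0⊕1⊕0⊕0⊕1⊕0 = 1
s8: b8⊕b9⊕b10⊕b11⊕b12⊕b13⊕b14⊕b15⊕b24⊕b25⊕b26⊕b27⊕b28⊕b29⊕b30⊕b31 = 0⊕1⊕0⊕0⊕0⊕0⊕1⊕0⊕1⊕0⊕0⊕1⊕0⊕0⊕1⊕0 = 1
s16: b16⊕b17⊕b18⊕b19⊕b20⊕b21⊕b22⊕b23⊕b24⊕b25⊕b26⊕b27⊕b28⊕b29⊕b30⊕b31 = 1⊕1⊕0⊕1⊕0⊕0⊕0⊕1⊕1⊕0⊕0⊕1⊕0⊕0⊕1⊕0 = 1
Syndrome (s16...s1) = 11111 → position 31.

31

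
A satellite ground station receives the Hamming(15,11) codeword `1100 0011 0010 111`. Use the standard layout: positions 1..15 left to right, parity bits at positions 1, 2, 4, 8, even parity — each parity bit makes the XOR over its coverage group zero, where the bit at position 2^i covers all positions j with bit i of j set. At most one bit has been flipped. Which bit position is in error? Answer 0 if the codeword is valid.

s1: b1⊕b3⊕b5⊕b7⊕b9⊕b11⊕b13⊕b15 = 1⊕0⊕0⊕1⊕0⊕1⊕1⊕1 = 1
s2: b2⊕b3⊕b6⊕b7⊕b10⊕b11⊕b14⊕b15 = 1⊕0⊕0⊕1⊕0⊕1⊕1⊕1 = 1
s4: b4⊕b5⊕b6⊕b7⊕b12⊕b13⊕b14⊕b15 = 0⊕0⊕0⊕1⊕0⊕1⊕1⊕1 = 0
s8: b8⊕b9⊕b10⊕b11⊕b12⊕b13⊕b14⊕b15 = 1⊕0⊕0⊕1⊕0⊕1⊕1⊕1 = 1
Syndrome (s8...s1) = 1011 → position 11.

11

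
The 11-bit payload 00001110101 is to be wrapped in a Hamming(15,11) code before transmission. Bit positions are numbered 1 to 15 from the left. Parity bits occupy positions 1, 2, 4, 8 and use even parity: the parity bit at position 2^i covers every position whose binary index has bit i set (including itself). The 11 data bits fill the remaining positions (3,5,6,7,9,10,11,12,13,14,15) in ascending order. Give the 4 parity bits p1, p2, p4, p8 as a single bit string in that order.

0101

Place data bits at non-power-of-two positions: b3=0, b5=0, b6=0, b7=0, b9=1, b10=1, b11=1, b12=0, b13=1, b14=0, b15=1.
p1 = XOR of data positions {3,5,7,9,11,13,15} = 0⊕0⊕0⊕1⊕1⊕1⊕1 = 0
p2 = XOR of data positions {3,6,7,10,11,14,15} = 0⊕0⊕0⊕1⊕1⊕0⊕1 = 1
p4 = XOR of data positions {5,6,7,12,13,14,15} = 0⊕0⊕0⊕0⊕1⊕0⊕1 = 0
p8 = XOR of data positions {9,10,11,12,13,14,15} = 1⊕1⊕1⊕0⊕1⊕0⊕1 = 1
Parity bits p1,p2,p4,p8 = 0101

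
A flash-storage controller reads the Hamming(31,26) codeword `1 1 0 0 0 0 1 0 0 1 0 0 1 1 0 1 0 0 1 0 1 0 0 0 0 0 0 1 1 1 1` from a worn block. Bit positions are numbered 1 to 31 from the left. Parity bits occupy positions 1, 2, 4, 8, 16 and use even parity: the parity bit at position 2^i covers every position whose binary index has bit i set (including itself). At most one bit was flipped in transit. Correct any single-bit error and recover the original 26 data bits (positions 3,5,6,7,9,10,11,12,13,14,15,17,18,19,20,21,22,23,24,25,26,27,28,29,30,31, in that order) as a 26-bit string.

s1: b1⊕b3⊕b5⊕b7⊕b9⊕b11⊕b13⊕b15⊕b17⊕b19⊕b21⊕b23⊕b25⊕b27⊕b29⊕b31 = 1⊕0⊕0⊕1⊕0⊕0⊕1⊕0⊕0⊕1⊕1⊕0⊕0⊕0⊕1⊕1 = 1
s2: b2⊕b3⊕b6⊕b7⊕b10⊕b11⊕b14⊕b15⊕b18⊕b19⊕b22⊕b23⊕b26⊕b27⊕b30⊕b31 = 1⊕0⊕0⊕1⊕1⊕0⊕1⊕0⊕0⊕1⊕0⊕0⊕0⊕0⊕1⊕1 = 1
s4: b4⊕b5⊕b6⊕b7⊕b12⊕b13⊕b14⊕b15⊕b20⊕b21⊕b22⊕b23⊕b28⊕b29⊕b30⊕b31 = 0⊕0⊕0⊕1⊕0⊕1⊕1⊕0⊕0⊕1⊕0⊕0⊕1⊕1⊕1⊕1 = 0
s8: b8⊕b9⊕b10⊕b11⊕b12⊕b13⊕b14⊕b15⊕b24⊕b25⊕b26⊕b27⊕b28⊕b29⊕b30⊕b31 = 0⊕0⊕1⊕0⊕0⊕1⊕1⊕0⊕0⊕0⊕0⊕0⊕1⊕1⊕1⊕1 = 1
s16: b16⊕b17⊕b18⊕b19⊕b20⊕b21⊕b22⊕b23⊕b24⊕b25⊕b26⊕b27⊕b28⊕b29⊕b30⊕b31 = 1⊕0⊕0⊕1⊕0⊕1⊕0⊕0⊕0⊕0⊕0⊕0⊕1⊕1⊕1⊕1 = 1
Syndrome (s16...s1) = 11011 → position 27.
Flip bit 27: corrected codeword = 1100001001001101001010000011111
Data bits at positions 3,5,6,7,9,10,11,12,13,14,15,17,18,19,20,21,22,23,24,25,26,27,28,29,30,31: 00010100110001010000011111

00010100110001010000011111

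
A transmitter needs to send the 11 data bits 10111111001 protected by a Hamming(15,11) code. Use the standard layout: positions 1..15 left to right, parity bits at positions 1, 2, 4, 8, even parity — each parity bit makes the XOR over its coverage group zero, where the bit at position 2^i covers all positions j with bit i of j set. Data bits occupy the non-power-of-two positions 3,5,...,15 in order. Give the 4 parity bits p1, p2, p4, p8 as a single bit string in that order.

Place data bits at non-power-of-two positions: b3=1, b5=0, b6=1, b7=1, b9=1, b10=1, b11=1, b12=1, b13=0, b14=0, b15=1.
p1 = XOR of data positions {3,5,7,9,11,13,15} = 1⊕0⊕1⊕1⊕1⊕0⊕1 = 1
p2 = XOR of data positions {3,6,7,10,11,14,15} = 1⊕1⊕1⊕1⊕1⊕0⊕1 = 0
p4 = XOR of data positions {5,6,7,12,13,14,15} = 0⊕1⊕1⊕1⊕0⊕0⊕1 = 0
p8 = XOR of data positions {9,10,11,12,13,14,15} = 1⊕1⊕1⊕1⊕0⊕0⊕1 = 1
Parity bits p1,p2,p4,p8 = 1001

1001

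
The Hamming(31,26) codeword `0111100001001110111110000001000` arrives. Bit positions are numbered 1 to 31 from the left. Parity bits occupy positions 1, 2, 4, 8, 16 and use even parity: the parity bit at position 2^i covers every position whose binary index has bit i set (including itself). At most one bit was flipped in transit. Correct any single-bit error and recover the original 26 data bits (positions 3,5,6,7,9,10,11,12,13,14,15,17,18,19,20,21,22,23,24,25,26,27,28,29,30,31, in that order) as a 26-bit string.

11000110111111110000001000

s1: b1⊕b3⊕b5⊕b7⊕b9⊕b11⊕b13⊕b15⊕b17⊕b19⊕b21⊕b23⊕b25⊕b27⊕b29⊕b31 = 0⊕1⊕1⊕0⊕0⊕0⊕1⊕1⊕1⊕1⊕1⊕0⊕0⊕0⊕0⊕0 = 1
s2: b2⊕b3⊕b6⊕b7⊕b10⊕b11⊕b14⊕b15⊕b18⊕b19⊕b22⊕b23⊕b26⊕b27⊕b30⊕b31 = 1⊕1⊕0⊕0⊕1⊕0⊕1⊕1⊕1⊕1⊕0⊕0⊕0⊕0⊕0⊕0 = 1
s4: b4⊕b5⊕b6⊕b7⊕b12⊕b13⊕b14⊕b15⊕b20⊕b21⊕b22⊕b23⊕b28⊕b29⊕b30⊕b31 = 1⊕1⊕0⊕0⊕0⊕1⊕1⊕1⊕1⊕1⊕0⊕0⊕1⊕0⊕0⊕0 = 0
s8: b8⊕b9⊕b10⊕b11⊕b12⊕b13⊕b14⊕b15⊕b24⊕b25⊕b26⊕b27⊕b28⊕b29⊕b30⊕b31 = 0⊕0⊕1⊕0⊕0⊕1⊕1⊕1⊕0⊕0⊕0⊕0⊕1⊕0⊕0⊕0 = 1
s16: b16⊕b17⊕b18⊕b19⊕b20⊕b21⊕b22⊕b23⊕b24⊕b25⊕b26⊕b27⊕b28⊕b29⊕b30⊕b31 = 0⊕1⊕1⊕1⊕1⊕1⊕0⊕0⊕0⊕0⊕0⊕0⊕1⊕0⊕0⊕0 = 0
Syndrome (s16...s1) = 01011 → position 11.
Flip bit 11: corrected codeword = 0111100001101110111110000001000
Data bits at positions 3,5,6,7,9,10,11,12,13,14,15,17,18,19,20,21,22,23,24,25,26,27,28,29,30,31: 11000110111111110000001000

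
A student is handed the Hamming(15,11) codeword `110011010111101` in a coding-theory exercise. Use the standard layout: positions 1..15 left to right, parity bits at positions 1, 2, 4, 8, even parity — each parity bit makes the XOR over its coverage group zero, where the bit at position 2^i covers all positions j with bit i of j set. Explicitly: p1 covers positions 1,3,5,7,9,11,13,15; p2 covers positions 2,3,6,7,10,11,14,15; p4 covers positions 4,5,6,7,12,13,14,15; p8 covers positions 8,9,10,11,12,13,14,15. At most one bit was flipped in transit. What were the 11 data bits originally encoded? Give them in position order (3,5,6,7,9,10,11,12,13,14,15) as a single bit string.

s1: b1⊕b3⊕b5⊕b7⊕b9⊕b11⊕b13⊕b15 = 1⊕0⊕1⊕0⊕0⊕1⊕1⊕1 = 1
s2: b2⊕b3⊕b6⊕b7⊕b10⊕b11⊕b14⊕b15 = 1⊕0⊕1⊕0⊕1⊕1⊕0⊕1 = 1
s4: b4⊕b5⊕b6⊕b7⊕b12⊕b13⊕b14⊕b15 = 0⊕1⊕1⊕0⊕1⊕1⊕0⊕1 = 1
s8: b8⊕b9⊕b10⊕b11⊕b12⊕b13⊕b14⊕b15 = 1⊕0⊕1⊕1⊕1⊕1⊕0⊕1 = 0
Syndrome (s8...s1) = 0111 → position 7.
Flip bit 7: corrected codeword = 110011110111101
Data bits at positions 3,5,6,7,9,10,11,12,13,14,15: 01110111101

01110111101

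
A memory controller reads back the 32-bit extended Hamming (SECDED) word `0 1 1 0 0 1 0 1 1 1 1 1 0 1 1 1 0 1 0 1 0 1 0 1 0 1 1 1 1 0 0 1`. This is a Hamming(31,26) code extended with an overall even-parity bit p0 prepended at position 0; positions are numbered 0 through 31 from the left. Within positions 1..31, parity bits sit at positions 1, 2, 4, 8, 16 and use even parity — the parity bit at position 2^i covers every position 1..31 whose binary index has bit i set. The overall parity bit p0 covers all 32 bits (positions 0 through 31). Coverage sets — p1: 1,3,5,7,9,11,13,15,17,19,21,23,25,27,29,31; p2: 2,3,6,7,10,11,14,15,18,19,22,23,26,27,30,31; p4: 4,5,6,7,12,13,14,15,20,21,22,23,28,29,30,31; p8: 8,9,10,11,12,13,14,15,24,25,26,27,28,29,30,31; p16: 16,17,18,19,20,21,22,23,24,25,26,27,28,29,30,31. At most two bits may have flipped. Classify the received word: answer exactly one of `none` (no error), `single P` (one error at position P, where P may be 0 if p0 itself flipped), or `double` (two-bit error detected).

double

s1: b1⊕b3⊕b5⊕b7⊕b9⊕b11⊕b13⊕b15⊕b17⊕b19⊕b21⊕b23⊕b25⊕b27⊕b29⊕b31 = 1⊕0⊕1⊕1⊕1⊕1⊕1⊕1⊕1⊕1⊕1⊕1⊕1⊕1⊕0⊕1 = 0
s2: b2⊕b3⊕b6⊕b7⊕b10⊕b11⊕b14⊕b15⊕b18⊕b19⊕b22⊕b23⊕b26⊕b27⊕b30⊕b31 = 1⊕0⊕0⊕1⊕1⊕1⊕1⊕1⊕0⊕1⊕0⊕1⊕1⊕1⊕0⊕1 = 1
s4: b4⊕b5⊕b6⊕b7⊕b12⊕b13⊕b14⊕b15⊕b20⊕b21⊕b22⊕b23⊕b28⊕b29⊕b30⊕b31 = 0⊕1⊕0⊕1⊕0⊕1⊕1⊕1⊕0⊕1⊕0⊕1⊕1⊕0⊕0⊕1 = 1
s8: b8⊕b9⊕b10⊕b11⊕b12⊕b13⊕b14⊕b15⊕b24⊕b25⊕b26⊕b27⊕b28⊕b29⊕b30⊕b31 = 1⊕1⊕1⊕1⊕0⊕1⊕1⊕1⊕0⊕1⊕1⊕1⊕1⊕0⊕0⊕1 = 0
s16: b16⊕b17⊕b18⊕b19⊕b20⊕b21⊕b22⊕b23⊕b24⊕b25⊕b26⊕b27⊕b28⊕b29⊕b30⊕b31 = 0⊕1⊕0⊕1⊕0⊕1⊕0⊕1⊕0⊕1⊕1⊕1⊕1⊕0⊕0⊕1 = 1
Syndrome (s16...s1) = 10110 → position 22.
Overall parity (XOR of all 32 bits, including p0): 0⊕1⊕1⊕0⊕0⊕1⊕0⊕1⊕1⊕1⊕1⊕1⊕0⊕1⊕1⊕1⊕0⊕1⊕0⊕1⊕0⊕1⊕0⊕1⊕0⊕1⊕1⊕1⊕1⊕0⊕0⊕1 = 0
Overall=0, syndrome position=22 → double-bit error detected (uncorrectable).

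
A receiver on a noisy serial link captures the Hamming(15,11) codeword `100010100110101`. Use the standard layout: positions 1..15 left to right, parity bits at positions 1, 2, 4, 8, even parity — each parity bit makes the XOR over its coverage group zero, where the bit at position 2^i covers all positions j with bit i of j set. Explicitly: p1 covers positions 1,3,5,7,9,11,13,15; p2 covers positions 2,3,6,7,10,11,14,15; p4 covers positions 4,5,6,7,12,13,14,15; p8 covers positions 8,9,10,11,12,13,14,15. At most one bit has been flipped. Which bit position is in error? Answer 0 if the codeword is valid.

s1: b1⊕b3⊕b5⊕b7⊕b9⊕b11⊕b13⊕b15 = 1⊕0⊕1⊕1⊕0⊕1⊕1⊕1 = 0
s2: b2⊕b3⊕b6⊕b7⊕b10⊕b11⊕b14⊕b15 = 0⊕0⊕0⊕1⊕1⊕1⊕0⊕1 = 0
s4: b4⊕b5⊕b6⊕b7⊕b12⊕b13⊕b14⊕b15 = 0⊕1⊕0⊕1⊕0⊕1⊕0⊕1 = 0
s8: b8⊕b9⊕b10⊕b11⊕b12⊕b13⊕b14⊕b15 = 0⊕0⊕1⊕1⊕0⊕1⊕0⊕1 = 0
Syndrome (s8...s1) = 0000 → position 0 (no error).

0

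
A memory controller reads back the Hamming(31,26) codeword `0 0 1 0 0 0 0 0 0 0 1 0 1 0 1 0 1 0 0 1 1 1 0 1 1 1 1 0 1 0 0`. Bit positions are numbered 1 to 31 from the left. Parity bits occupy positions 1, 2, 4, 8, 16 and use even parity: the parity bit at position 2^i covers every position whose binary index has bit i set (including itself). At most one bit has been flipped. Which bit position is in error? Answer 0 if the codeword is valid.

17

s1: b1⊕b3⊕b5⊕b7⊕b9⊕b11⊕b13⊕b15⊕b17⊕b19⊕b21⊕b23⊕b25⊕b27⊕b29⊕b31 = 0⊕1⊕0⊕0⊕0⊕1⊕1⊕1⊕1⊕0⊕1⊕0⊕1⊕1⊕1⊕0 = 1
s2: b2⊕b3⊕b6⊕b7⊕b10⊕b11⊕b14⊕b15⊕b18⊕b19⊕b22⊕b23⊕b26⊕b27⊕b30⊕b31 = 0⊕1⊕0⊕0⊕0⊕1⊕0⊕1⊕0⊕0⊕1⊕0⊕1⊕1⊕0⊕0 = 0
s4: b4⊕b5⊕b6⊕b7⊕b12⊕b13⊕b14⊕b15⊕b20⊕b21⊕b22⊕b23⊕b28⊕b29⊕b30⊕b31 = 0⊕0⊕0⊕0⊕0⊕1⊕0⊕1⊕1⊕1⊕1⊕0⊕0⊕1⊕0⊕0 = 0
s8: b8⊕b9⊕b10⊕b11⊕b12⊕b13⊕b14⊕b15⊕b24⊕b25⊕b26⊕b27⊕b28⊕b29⊕b30⊕b31 = 0⊕0⊕0⊕1⊕0⊕1⊕0⊕1⊕1⊕1⊕1⊕1⊕0⊕1⊕0⊕0 = 0
s16: b16⊕b17⊕b18⊕b19⊕b20⊕b21⊕b22⊕b23⊕b24⊕b25⊕b26⊕b27⊕b28⊕b29⊕b30⊕b31 = 0⊕1⊕0⊕0⊕1⊕1⊕1⊕0⊕1⊕1⊕1⊕1⊕0⊕1⊕0⊕0 = 1
Syndrome (s16...s1) = 10001 → position 17.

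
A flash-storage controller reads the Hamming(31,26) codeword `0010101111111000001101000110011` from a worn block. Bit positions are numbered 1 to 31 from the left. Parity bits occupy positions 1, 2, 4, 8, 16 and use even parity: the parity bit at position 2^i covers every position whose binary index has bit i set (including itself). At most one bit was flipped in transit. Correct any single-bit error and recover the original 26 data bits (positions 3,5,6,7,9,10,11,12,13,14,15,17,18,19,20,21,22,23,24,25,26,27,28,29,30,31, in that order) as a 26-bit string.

11011111100101101000110011

s1: b1⊕b3⊕b5⊕b7⊕b9⊕b11⊕b13⊕b15⊕b17⊕b19⊕b21⊕b23⊕b25⊕b27⊕b29⊕b31 = 0⊕1⊕1⊕1⊕1⊕1⊕1⊕0⊕0⊕1⊕0⊕0⊕0⊕1⊕0⊕1 = 1
s2: b2⊕b3⊕b6⊕b7⊕b10⊕b11⊕b14⊕b15⊕b18⊕b19⊕b22⊕b23⊕b26⊕b27⊕b30⊕b31 = 0⊕1⊕0⊕1⊕1⊕1⊕0⊕0⊕0⊕1⊕1⊕0⊕1⊕1⊕1⊕1 = 0
s4: b4⊕b5⊕b6⊕b7⊕b12⊕b13⊕b14⊕b15⊕b20⊕b21⊕b22⊕b23⊕b28⊕b29⊕b30⊕b31 = 0⊕1⊕0⊕1⊕1⊕1⊕0⊕0⊕1⊕0⊕1⊕0⊕0⊕0⊕1⊕1 = 0
s8: b8⊕b9⊕b10⊕b11⊕b12⊕b13⊕b14⊕b15⊕b24⊕b25⊕b26⊕b27⊕b28⊕b29⊕b30⊕b31 = 1⊕1⊕1⊕1⊕1⊕1⊕0⊕0⊕0⊕0⊕1⊕1⊕0⊕0⊕1⊕1 = 0
s16: b16⊕b17⊕b18⊕b19⊕b20⊕b21⊕b22⊕b23⊕b24⊕b25⊕b26⊕b27⊕b28⊕b29⊕b30⊕b31 = 0⊕0⊕0⊕1⊕1⊕0⊕1⊕0⊕0⊕0⊕1⊕1⊕0⊕0⊕1⊕1 = 1
Syndrome (s16...s1) = 10001 → position 17.
Flip bit 17: corrected codeword = 0010101111111000101101000110011
Data bits at positions 3,5,6,7,9,10,11,12,13,14,15,17,18,19,20,21,22,23,24,25,26,27,28,29,30,31: 11011111100101101000110011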